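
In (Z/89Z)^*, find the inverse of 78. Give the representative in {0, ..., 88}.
78^(−1) ≡ 8 (mod 89)

Apply the extended Euclidean algorithm to (89, 78), tracking rows (r, s, t) with s·89 + t·78 = r. Each division r_prev = q·r_cur + r_new produces the new row as (previous row) − q·(current row):
  row A: (89, 1, 0)   [1·89 + 0·78 = 89]
  row B: (78, 0, 1)   [0·89 + 1·78 = 78]
  89 = 1·78 + 11   → row C = row A − 1·row B = (11, 1, −1)   [check: 1·89 − 1·78 = 11]
  78 = 7·11 + 1   → row D = row B − 7·row C = (1, −7, 8)   [check: −7·89 + 8·78 = 1]
  11 = 11·1 + 0   → remainder 0, stop. gcd = 1 (last nonzero row D).
The gcd is 1, so 78 is invertible mod 89. The last nonzero row gives −7·89 + 8·78 = 1, so t = 8. So 78^(−1) ≡ 8 (mod 89). Verify: 78 · 8 = 624 ≡ 1 (mod 89). ✓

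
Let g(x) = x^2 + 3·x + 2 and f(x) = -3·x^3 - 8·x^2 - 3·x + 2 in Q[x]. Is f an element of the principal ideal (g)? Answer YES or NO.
YES

In Q[x] the ideal (g) consists of all multiples of g, so f ∈ (g) iff g | f, i.e. iff the remainder of f on division by g is 0. Divide f by g (g is monic, so eliminate the leading term of the running remainder at each step):
  leading term -3·x^3: subtract (-3·x)·g(x) = -3·x^3 - 9·x^2 - 6·x, leaving x^2 + 3·x + 2
  leading term x^2: subtract (1)·g(x) = x^2 + 3·x + 2, leaving 0
The remainder is 0, so f(x) = g(x) · h(x) with h(x) = 1 - 3·x. Hence g | f, i.e. f ∈ (g).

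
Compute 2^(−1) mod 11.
Apply the extended Euclidean algorithm to (11, 2), tracking rows (r, s, t) with s·11 + t·2 = r. Each division r_prev = q·r_cur + r_new produces the new row as (previous row) − q·(current row):
  row A: (11, 1, 0)   [1·11 + 0·2 = 11]
  row B: (2, 0, 1)   [0·11 + 1·2 = 2]
  11 = 5·2 + 1   → row C = row A − 5·row B = (1, 1, −5)   [check: 1·11 − 5·2 = 1]
  2 = 2·1 + 0   → remainder 0, stop. gcd = 1 (last nonzero row C).
The gcd is 1, so 2 is invertible mod 11. The last nonzero row gives 1·11 − 5·2 = 1, so t = −5. So 2^(−1) ≡ −5 ≡ 6 (mod 11). Verify: 2 · 6 = 12 ≡ 1 (mod 11). ✓

Final answer: 2^(−1) ≡ 6 (mod 11)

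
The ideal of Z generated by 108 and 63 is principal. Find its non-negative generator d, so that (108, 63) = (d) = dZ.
In the PID Z, (a, b) is generated by gcd(a, b). Compute gcd(108, 63) with the extended Euclidean algorithm, tracking rows (r, s, t) with s·108 + t·63 = r:
  row A: (108, 1, 0)   [1·108 + 0·63 = 108]
  row B: (63, 0, 1)   [0·108 + 1·63 = 63]
  108 = 1·63 + 45   → row C = row A − 1·row B = (45, 1, −1)   [check: 1·108 − 1·63 = 45]
  63 = 1·45 + 18   → row D = row B − 1·row C = (18, −1, 2)   [check: −1·108 + 2·63 = 18]
  45 = 2·18 + 9   → row E = row C − 2·row D = (9, 3, −5)   [check: 3·108 − 5·63 = 9]
  18 = 2·9 + 0   → remainder 0, stop. gcd = 9 (last nonzero row E).
So gcd(108, 63) = 9, with Bézout identity 3·108 − 5·63 = 9. Containment (⊇): the Bézout identity exhibits 9 as an element of (108, 63), giving (9) ⊆ (108, 63). Containment (⊆): since 9 | 108 and 9 | 63 (108 = 9·12, 63 = 9·7), every Z-linear combination of 108 and 63 is divisible by 9, so (108, 63) ⊆ (9). Therefore (108, 63) = (9), d = 9.

Final answer: (108, 63) = (9); d = 9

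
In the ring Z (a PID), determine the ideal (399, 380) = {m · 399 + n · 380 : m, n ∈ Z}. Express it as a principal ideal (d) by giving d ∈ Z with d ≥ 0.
(399, 380) = (19); d = 19

In the PID Z, (a, b) is generated by gcd(a, b). Compute gcd(399, 380) with the extended Euclidean algorithm, tracking rows (r, s, t) with s·399 + t·380 = r:
  row A: (399, 1, 0)   [1·399 + 0·380 = 399]
  row B: (380, 0, 1)   [0·399 + 1·380 = 380]
  399 = 1·380 + 19   → row C = row A − 1·row B = (19, 1, −1)   [check: 1·399 − 1·380 = 19]
  380 = 20·19 + 0   → remainder 0, stop. gcd = 19 (last nonzero row C).
So gcd(399, 380) = 19, with Bézout identity 1·399 − 1·380 = 19. Containment (⊇): the Bézout identity exhibits 19 as an element of (399, 380), giving (19) ⊆ (399, 380). Containment (⊆): since 19 | 399 and 19 | 380 (399 = 19·21, 380 = 19·20), every Z-linear combination of 399 and 380 is divisible by 19, so (399, 380) ⊆ (19). Therefore (399, 380) = (19), d = 19.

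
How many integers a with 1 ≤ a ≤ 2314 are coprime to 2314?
1056

The number of a ∈ {1, ..., 2314} with gcd(a, 2314) = 1 is by definition Euler's totient φ(2314). φ is multiplicative, with φ(p^e) = p^e − p^(e−1). Factorise 2314 = 2 · 13 · 89. Then
  φ(2314) = (2 − 1) · (13 − 1) · (89 − 1) = 1 · 12 · 88 = 1056.
So there are 1056 such integers.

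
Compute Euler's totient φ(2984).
φ is multiplicative, with φ(p^e) = p^e − p^(e−1). Factorise 2984 = 2^3 · 373. Then
  φ(2984) = (2^3 − 2^2) · (373 − 1) = 4 · 372 = 1488.

Final answer: φ(2984) = 1488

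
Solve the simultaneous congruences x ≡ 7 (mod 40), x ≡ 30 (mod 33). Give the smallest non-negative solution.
The moduli 40, 33 are pairwise coprime, so by the CRT there is a unique solution mod 40·33 = 1320.
Solve by successive substitution. Start with x ≡ 7 (mod 40).
  Combine with x ≡ 30 (mod 33): write x = 7 + 40·t and require 7 + 40·t ≡ 30 (mod 33), i.e. 40·t ≡ 30 − 7 ≡ 23 (mod 33). Since 40^(−1) ≡ 19 (mod 33) (40 ≡ 7 (mod 33)), t ≡ 19·23 ≡ 8 (mod 33). So x ≡ 7 + 40·8 = 327 (mod 1320).
Unique solution in [0, 1320): x = 327.

Final answer: x ≡ 327 (mod 1320); the representative in [0, 1320) is 327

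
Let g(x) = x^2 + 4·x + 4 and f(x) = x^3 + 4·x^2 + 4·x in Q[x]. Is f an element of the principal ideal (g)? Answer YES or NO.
YES

In Q[x] the ideal (g) consists of all multiples of g, so f ∈ (g) iff g | f, i.e. iff the remainder of f on division by g is 0. Divide f by g (g is monic, so eliminate the leading term of the running remainder at each step):
  leading term x^3: subtract (x)·g(x) = x^3 + 4·x^2 + 4·x, leaving 0
The remainder is 0, so f(x) = g(x) · h(x) with h(x) = x. Hence g | f, i.e. f ∈ (g).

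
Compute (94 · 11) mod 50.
34

Reduce the factors first: 94 ≡ 44 (mod 50), so 94 · 11 ≡ 44 · 11 (mod 50). 44 · 11 = 484. Dividing by 50: 484 = 9·50 + 34. So (94 · 11) mod 50 = 34.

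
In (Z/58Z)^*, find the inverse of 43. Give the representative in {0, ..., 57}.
43^(−1) ≡ 27 (mod 58)

Apply the extended Euclidean algorithm to (58, 43), tracking rows (r, s, t) with s·58 + t·43 = r. Each division r_prev = q·r_cur + r_new produces the new row as (previous row) − q·(current row):
  row A: (58, 1, 0)   [1·58 + 0·43 = 58]
  row B: (43, 0, 1)   [0·58 + 1·43 = 43]
  58 = 1·43 + 15   → row C = row A − 1·row B = (15, 1, −1)   [check: 1·58 − 1·43 = 15]
  43 = 2·15 + 13   → row D = row B − 2·row C = (13, −2, 3)   [check: −2·58 + 3·43 = 13]
  15 = 1·13 + 2   → row E = row C − 1·row D = (2, 3, −4)   [check: 3·58 − 4·43 = 2]
  13 = 6·2 + 1   → row F = row D − 6·row E = (1, −20, 27)   [check: −20·58 + 27·43 = 1]
  2 = 2·1 + 0   → remainder 0, stop. gcd = 1 (last nonzero row F).
The gcd is 1, so 43 is invertible mod 58. The last nonzero row gives −20·58 + 27·43 = 1, so t = 27. So 43^(−1) ≡ 27 (mod 58). Verify: 43 · 27 = 1161 ≡ 1 (mod 58). ✓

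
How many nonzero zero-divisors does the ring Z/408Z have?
Z/408Z has 279 nonzero zero-divisors

In Z/408Z each nonzero element is either a unit (gcd with 408 is 1) or a zero-divisor (gcd > 1). The number of units is φ(408): factorise 408 = 2^3 · 3 · 17, so φ(408) = (2^3 − 2^2) · (3 − 1) · (17 − 1) = 4 · 2 · 16 = 128. The nonzero elements number 408 − 1 = 407. Hence the nonzero zero-divisors number 407 − 128 = 279.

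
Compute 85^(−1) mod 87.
85^(−1) ≡ 43 (mod 87)

Apply the extended Euclidean algorithm to (87, 85), tracking rows (r, s, t) with s·87 + t·85 = r. Each division r_prev = q·r_cur + r_new produces the new row as (previous row) − q·(current row):
  row A: (87, 1, 0)   [1·87 + 0·85 = 87]
  row B: (85, 0, 1)   [0·87 + 1·85 = 85]
  87 = 1·85 + 2   → row C = row A − 1·row B = (2, 1, −1)   [check: 1·87 − 1·85 = 2]
  85 = 42·2 + 1   → row D = row B − 42·row C = (1, −42, 43)   [check: −42·87 + 43·85 = 1]
  2 = 2·1 + 0   → remainder 0, stop. gcd = 1 (last nonzero row D).
The gcd is 1, so 85 is invertible mod 87. The last nonzero row gives −42·87 + 43·85 = 1, so t = 43. So 85^(−1) ≡ 43 (mod 87). Verify: 85 · 43 = 3655 ≡ 1 (mod 87). ✓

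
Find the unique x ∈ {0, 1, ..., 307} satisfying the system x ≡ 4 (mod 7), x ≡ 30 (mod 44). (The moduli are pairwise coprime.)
The moduli 7, 44 are pairwise coprime, so by the CRT there is a unique solution mod 7·44 = 308.
Solve by successive substitution. Start with x ≡ 4 (mod 7).
  Combine with x ≡ 30 (mod 44): write x = 4 + 7·t and require 4 + 7·t ≡ 30 (mod 44), i.e. 7·t ≡ 30 − 4 ≡ 26 (mod 44). Since 7^(−1) ≡ 19 (mod 44), t ≡ 19·26 ≡ 10 (mod 44). So x ≡ 4 + 7·10 = 74 (mod 308).
Unique solution in [0, 308): x = 74.

Final answer: x ≡ 74 (mod 308); the representative in [0, 308) is 74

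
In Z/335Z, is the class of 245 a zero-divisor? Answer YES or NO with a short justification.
YES

gcd(245, 335) = 5 > 1, so 245 is not a unit in Z/335Z. In Z/nZ every nonzero non-unit is a zero-divisor: explicitly, take b = 335/gcd = 67 ≠ 0 (mod 335); then 245·67 = 16415 = 49·335, i.e. 245·67 ≡ 0 (mod 335). So 245 is a zero-divisor.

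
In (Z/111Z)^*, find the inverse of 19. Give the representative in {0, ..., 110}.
19^(−1) ≡ 76 (mod 111)

Apply the extended Euclidean algorithm to (111, 19), tracking rows (r, s, t) with s·111 + t·19 = r. Each division r_prev = q·r_cur + r_new produces the new row as (previous row) − q·(current row):
  row A: (111, 1, 0)   [1·111 + 0·19 = 111]
  row B: (19, 0, 1)   [0·111 + 1·19 = 19]
  111 = 5·19 + 16   → row C = row A − 5·row B = (16, 1, −5)   [check: 1·111 − 5·19 = 16]
  19 = 1·16 + 3   → row D = row B − 1·row C = (3, −1, 6)   [check: −1·111 + 6·19 = 3]
  16 = 5·3 + 1   → row E = row C − 5·row D = (1, 6, −35)   [check: 6·111 − 35·19 = 1]
  3 = 3·1 + 0   → remainder 0, stop. gcd = 1 (last nonzero row E).
The gcd is 1, so 19 is invertible mod 111. The last nonzero row gives 6·111 − 35·19 = 1, so t = −35. So 19^(−1) ≡ −35 ≡ 76 (mod 111). Verify: 19 · 76 = 1444 ≡ 1 (mod 111). ✓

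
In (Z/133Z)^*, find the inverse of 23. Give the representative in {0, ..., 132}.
Apply the extended Euclidean algorithm to (133, 23), tracking rows (r, s, t) with s·133 + t·23 = r. Each division r_prev = q·r_cur + r_new produces the new row as (previous row) − q·(current row):
  row A: (133, 1, 0)   [1·133 + 0·23 = 133]
  row B: (23, 0, 1)   [0·133 + 1·23 = 23]
  133 = 5·23 + 18   → row C = row A − 5·row B = (18, 1, −5)   [check: 1·133 − 5·23 = 18]
  23 = 1·18 + 5   → row D = row B − 1·row C = (5, −1, 6)   [check: −1·133 + 6·23 = 5]
  18 = 3·5 + 3   → row E = row C − 3·row D = (3, 4, −23)   [check: 4·133 − 23·23 = 3]
  5 = 1·3 + 2   → row F = row D − 1·row E = (2, −5, 29)   [check: −5·133 + 29·23 = 2]
  3 = 1·2 + 1   → row G = row E − 1·row F = (1, 9, −52)   [check: 9·133 − 52·23 = 1]
  2 = 2·1 + 0   → remainder 0, stop. gcd = 1 (last nonzero row G).
The gcd is 1, so 23 is invertible mod 133. The last nonzero row gives 9·133 − 52·23 = 1, so t = −52. So 23^(−1) ≡ −52 ≡ 81 (mod 133). Verify: 23 · 81 = 1863 ≡ 1 (mod 133). ✓

Final answer: 23^(−1) ≡ 81 (mod 133)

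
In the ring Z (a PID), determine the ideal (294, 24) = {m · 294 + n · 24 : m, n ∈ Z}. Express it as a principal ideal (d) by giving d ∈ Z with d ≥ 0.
(294, 24) = (6); d = 6

In the PID Z, (a, b) is generated by gcd(a, b). Compute gcd(294, 24) with the extended Euclidean algorithm, tracking rows (r, s, t) with s·294 + t·24 = r:
  row A: (294, 1, 0)   [1·294 + 0·24 = 294]
  row B: (24, 0, 1)   [0·294 + 1·24 = 24]
  294 = 12·24 + 6   → row C = row A − 12·row B = (6, 1, −12)   [check: 1·294 − 12·24 = 6]
  24 = 4·6 + 0   → remainder 0, stop. gcd = 6 (last nonzero row C).
So gcd(294, 24) = 6, with Bézout identity 1·294 − 12·24 = 6. Containment (⊇): the Bézout identity exhibits 6 as an element of (294, 24), giving (6) ⊆ (294, 24). Containment (⊆): since 6 | 294 and 6 | 24 (294 = 6·49, 24 = 6·4), every Z-linear combination of 294 and 24 is divisible by 6, so (294, 24) ⊆ (6). Therefore (294, 24) = (6), d = 6.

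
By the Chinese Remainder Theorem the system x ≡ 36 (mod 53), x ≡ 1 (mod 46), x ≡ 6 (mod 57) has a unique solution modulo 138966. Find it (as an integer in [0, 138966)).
The moduli 53, 46, 57 are pairwise coprime, so by the CRT there is a unique solution mod 53·46·57 = 138966.
Solve by successive substitution. Start with x ≡ 36 (mod 53).
  Combine with x ≡ 1 (mod 46): write x = 36 + 53·t and require 36 + 53·t ≡ 1 (mod 46), i.e. 53·t ≡ 1 − 36 ≡ 11 (mod 46). Since 53^(−1) ≡ 33 (mod 46) (53 ≡ 7 (mod 46)), t ≡ 33·11 ≡ 41 (mod 46). So x ≡ 36 + 53·41 = 2209 (mod 2438).
  Combine with x ≡ 6 (mod 57): write x = 2209 + 2438·t and require 2209 + 2438·t ≡ 6 (mod 57), i.e. 2438·t ≡ 6 − 2209 ≡ 20 (mod 57). Since 2438^(−1) ≡ 35 (mod 57) (2438 ≡ 44 (mod 57)), t ≡ 35·20 ≡ 16 (mod 57). So x ≡ 2209 + 2438·16 = 41217 (mod 138966).
Unique solution in [0, 138966): x = 41217.

Final answer: x ≡ 41217 (mod 138966); the representative in [0, 138966) is 41217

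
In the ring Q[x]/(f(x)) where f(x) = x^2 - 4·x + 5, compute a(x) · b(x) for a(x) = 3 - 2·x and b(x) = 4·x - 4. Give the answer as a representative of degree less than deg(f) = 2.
First multiply in Q[x] without reducing: a · b = -8·x^2 + 20·x - 12. Now divide by f(x) = x^2 - 4·x + 5, eliminating the leading term at each step:
  leading term -8·x^2: subtract (-8)·f(x) = -8·x^2 + 32·x - 40, leaving 28 - 12·x
The degree is now < 2, so this is the remainder. Hence a · b ≡ 28 - 12·x in Q[x]/(f).

Final answer: a · b ≡ 28 - 12·x (mod f(x))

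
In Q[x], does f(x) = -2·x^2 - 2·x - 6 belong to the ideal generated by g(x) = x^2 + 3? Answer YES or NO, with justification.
NO

In Q[x] the ideal (g) consists of all multiples of g, so f ∈ (g) iff g | f, i.e. iff the remainder of f on division by g is 0. Divide f by g (g is monic, so eliminate the leading term of the running remainder at each step):
  leading term -2·x^2: subtract (-2)·g(x) = -2·x^2 - 6, leaving -2·x
The remainder r(x) = -2·x ≠ 0 (and deg r < deg g), so g ∤ f, i.e. f ∉ (g).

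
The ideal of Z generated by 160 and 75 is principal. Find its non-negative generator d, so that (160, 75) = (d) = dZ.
In the PID Z, (a, b) is generated by gcd(a, b). Compute gcd(160, 75) with the extended Euclidean algorithm, tracking rows (r, s, t) with s·160 + t·75 = r:
  row A: (160, 1, 0)   [1·160 + 0·75 = 160]
  row B: (75, 0, 1)   [0·160 + 1·75 = 75]
  160 = 2·75 + 10   → row C = row A − 2·row B = (10, 1, −2)   [check: 1·160 − 2·75 = 10]
  75 = 7·10 + 5   → row D = row B − 7·row C = (5, −7, 15)   [check: −7·160 + 15·75 = 5]
  10 = 2·5 + 0   → remainder 0, stop. gcd = 5 (last nonzero row D).
So gcd(160, 75) = 5, with Bézout identity −7·160 + 15·75 = 5. Containment (⊇): the Bézout identity exhibits 5 as an element of (160, 75), giving (5) ⊆ (160, 75). Containment (⊆): since 5 | 160 and 5 | 75 (160 = 5·32, 75 = 5·15), every Z-linear combination of 160 and 75 is divisible by 5, so (160, 75) ⊆ (5). Therefore (160, 75) = (5), d = 5.

Final answer: (160, 75) = (5); d = 5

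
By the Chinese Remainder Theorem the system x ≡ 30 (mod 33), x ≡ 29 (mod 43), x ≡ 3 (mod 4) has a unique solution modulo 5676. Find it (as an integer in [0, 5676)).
The moduli 33, 43, 4 are pairwise coprime, so by the CRT there is a unique solution mod 33·43·4 = 5676.
Solve by successive substitution. Start with x ≡ 30 (mod 33).
  Combine with x ≡ 29 (mod 43): write x = 30 + 33·t and require 30 + 33·t ≡ 29 (mod 43), i.e. 33·t ≡ 29 − 30 ≡ 42 (mod 43). Since 33^(−1) ≡ 30 (mod 43), t ≡ 30·42 ≡ 13 (mod 43). So x ≡ 30 + 33·13 = 459 (mod 1419).
  Combine with x ≡ 3 (mod 4): write x = 459 + 1419·t and require 459 + 1419·t ≡ 3 (mod 4), i.e. 1419·t ≡ 3 − 459 ≡ 0 (mod 4). Since 1419^(−1) ≡ 3 (mod 4) (1419 ≡ 3 (mod 4)), t ≡ 3·0 ≡ 0 (mod 4). So x ≡ 459 + 1419·0 = 459 (mod 5676).
Unique solution in [0, 5676): x = 459.

Final answer: x ≡ 459 (mod 5676); the representative in [0, 5676) is 459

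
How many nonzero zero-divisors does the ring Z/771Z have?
Z/771Z has 258 nonzero zero-divisors

In Z/771Z each nonzero element is either a unit (gcd with 771 is 1) or a zero-divisor (gcd > 1). The number of units is φ(771): factorise 771 = 3 · 257, so φ(771) = (3 − 1) · (257 − 1) = 2 · 256 = 512. The nonzero elements number 771 − 1 = 770. Hence the nonzero zero-divisors number 770 − 512 = 258.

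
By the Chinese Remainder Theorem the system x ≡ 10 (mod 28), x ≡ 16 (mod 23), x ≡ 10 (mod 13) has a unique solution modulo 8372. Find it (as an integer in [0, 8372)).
The moduli 28, 23, 13 are pairwise coprime, so by the CRT there is a unique solution mod 28·23·13 = 8372.
Solve by successive substitution. Start with x ≡ 10 (mod 28).
  Combine with x ≡ 16 (mod 23): write x = 10 + 28·t and require 10 + 28·t ≡ 16 (mod 23), i.e. 28·t ≡ 16 − 10 ≡ 6 (mod 23). Since 28^(−1) ≡ 14 (mod 23) (28 ≡ 5 (mod 23)), t ≡ 14·6 ≡ 15 (mod 23). So x ≡ 10 + 28·15 = 430 (mod 644).
  Combine with x ≡ 10 (mod 13): write x = 430 + 644·t and require 430 + 644·t ≡ 10 (mod 13), i.e. 644·t ≡ 10 − 430 ≡ 9 (mod 13). Since 644^(−1) ≡ 2 (mod 13) (644 ≡ 7 (mod 13)), t ≡ 2·9 ≡ 5 (mod 13). So x ≡ 430 + 644·5 = 3650 (mod 8372).
Unique solution in [0, 8372): x = 3650.

Final answer: x ≡ 3650 (mod 8372); the representative in [0, 8372) is 3650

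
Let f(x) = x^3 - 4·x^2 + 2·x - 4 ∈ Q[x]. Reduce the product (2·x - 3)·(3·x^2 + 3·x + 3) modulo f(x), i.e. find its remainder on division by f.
First multiply in Q[x] without reducing: a · b = 6·x^3 - 3·x^2 - 3·x - 9. Now divide by f(x) = x^3 - 4·x^2 + 2·x - 4, eliminating the leading term at each step:
  leading term 6·x^3: subtract (6)·f(x) = 6·x^3 - 24·x^2 + 12·x - 24, leaving 21·x^2 - 15·x + 15
The degree is now < 3, so this is the remainder. Hence a · b ≡ 21·x^2 - 15·x + 15 in Q[x]/(f).

Final answer: a · b ≡ 21·x^2 - 15·x + 15 (mod f(x))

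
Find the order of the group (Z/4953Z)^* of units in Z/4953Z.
(Z/4953Z)^* consists of the classes a with gcd(a, 4953) = 1, so its order is φ(4953). φ is multiplicative, with φ(p^e) = p^e − p^(e−1). Factorise 4953 = 3 · 13 · 127. Then
  φ(4953) = (3 − 1) · (13 − 1) · (127 − 1) = 2 · 12 · 126 = 3024.
Thus |(Z/4953Z)^*| = 3024.

Final answer: |(Z/4953Z)^*| = 3024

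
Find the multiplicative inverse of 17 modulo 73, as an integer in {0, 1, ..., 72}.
17^(−1) ≡ 43 (mod 73)

Apply the extended Euclidean algorithm to (73, 17), tracking rows (r, s, t) with s·73 + t·17 = r. Each division r_prev = q·r_cur + r_new produces the new row as (previous row) − q·(current row):
  row A: (73, 1, 0)   [1·73 + 0·17 = 73]
  row B: (17, 0, 1)   [0·73 + 1·17 = 17]
  73 = 4·17 + 5   → row C = row A − 4·row B = (5, 1, −4)   [check: 1·73 − 4·17 = 5]
  17 = 3·5 + 2   → row D = row B − 3·row C = (2, −3, 13)   [check: −3·73 + 13·17 = 2]
  5 = 2·2 + 1   → row E = row C − 2·row D = (1, 7, −30)   [check: 7·73 − 30·17 = 1]
  2 = 2·1 + 0   → remainder 0, stop. gcd = 1 (last nonzero row E).
The gcd is 1, so 17 is invertible mod 73. The last nonzero row gives 7·73 − 30·17 = 1, so t = −30. So 17^(−1) ≡ −30 ≡ 43 (mod 73). Verify: 17 · 43 = 731 ≡ 1 (mod 73). ✓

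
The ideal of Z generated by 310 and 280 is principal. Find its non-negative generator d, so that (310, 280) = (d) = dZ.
(310, 280) = (10); d = 10

In the PID Z, (a, b) is generated by gcd(a, b). Compute gcd(310, 280) with the extended Euclidean algorithm, tracking rows (r, s, t) with s·310 + t·280 = r:
  row A: (310, 1, 0)   [1·310 + 0·280 = 310]
  row B: (280, 0, 1)   [0·310 + 1·280 = 280]
  310 = 1·280 + 30   → row C = row A − 1·row B = (30, 1, −1)   [check: 1·310 − 1·280 = 30]
  280 = 9·30 + 10   → row D = row B − 9·row C = (10, −9, 10)   [check: −9·310 + 10·280 = 10]
  30 = 3·10 + 0   → remainder 0, stop. gcd = 10 (last nonzero row D).
So gcd(310, 280) = 10, with Bézout identity −9·310 + 10·280 = 10. Containment (⊇): the Bézout identity exhibits 10 as an element of (310, 280), giving (10) ⊆ (310, 280). Containment (⊆): since 10 | 310 and 10 | 280 (310 = 10·31, 280 = 10·28), every Z-linear combination of 310 and 280 is divisible by 10, so (310, 280) ⊆ (10). Therefore (310, 280) = (10), d = 10.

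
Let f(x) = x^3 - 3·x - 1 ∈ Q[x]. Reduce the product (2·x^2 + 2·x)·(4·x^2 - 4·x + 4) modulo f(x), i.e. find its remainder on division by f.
First multiply in Q[x] without reducing: a · b = 8·x^4 + 8·x. Now divide by f(x) = x^3 - 3·x - 1, eliminating the leading term at each step:
  leading term 8·x^4: subtract (8·x)·f(x) = 8·x^4 - 24·x^2 - 8·x, leaving 24·x^2 + 16·x
The degree is now < 3, so this is the remainder. Hence a · b ≡ 24·x^2 + 16·x in Q[x]/(f).

Final answer: a · b ≡ 24·x^2 + 16·x (mod f(x))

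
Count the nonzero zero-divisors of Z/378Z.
In Z/378Z each nonzero element is either a unit (gcd with 378 is 1) or a zero-divisor (gcd > 1). The number of units is φ(378): factorise 378 = 2 · 3^3 · 7, so φ(378) = (2 − 1) · (3^3 − 3^2) · (7 − 1) = 1 · 18 · 6 = 108. The nonzero elements number 378 − 1 = 377. Hence the nonzero zero-divisors number 377 − 108 = 269.

Final answer: Z/378Z has 269 nonzero zero-divisors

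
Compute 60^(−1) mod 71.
60^(−1) ≡ 58 (mod 71)

Apply the extended Euclidean algorithm to (71, 60), tracking rows (r, s, t) with s·71 + t·60 = r. Each division r_prev = q·r_cur + r_new produces the new row as (previous row) − q·(current row):
  row A: (71, 1, 0)   [1·71 + 0·60 = 71]
  row B: (60, 0, 1)   [0·71 + 1·60 = 60]
  71 = 1·60 + 11   → row C = row A − 1·row B = (11, 1, −1)   [check: 1·71 − 1·60 = 11]
  60 = 5·11 + 5   → row D = row B − 5·row C = (5, −5, 6)   [check: −5·71 + 6·60 = 5]
  11 = 2·5 + 1   → row E = row C − 2·row D = (1, 11, −13)   [check: 11·71 − 13·60 = 1]
  5 = 5·1 + 0   → remainder 0, stop. gcd = 1 (last nonzero row E).
The gcd is 1, so 60 is invertible mod 71. The last nonzero row gives 11·71 − 13·60 = 1, so t = −13. So 60^(−1) ≡ −13 ≡ 58 (mod 71). Verify: 60 · 58 = 3480 ≡ 1 (mod 71). ✓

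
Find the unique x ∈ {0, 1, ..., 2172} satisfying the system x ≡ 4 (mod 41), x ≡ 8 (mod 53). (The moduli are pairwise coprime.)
x ≡ 1439 (mod 2173); the representative in [0, 2173) is 1439

The moduli 41, 53 are pairwise coprime, so by the CRT there is a unique solution mod 41·53 = 2173.
Solve by successive substitution. Start with x ≡ 4 (mod 41).
  Combine with x ≡ 8 (mod 53): write x = 4 + 41·t and require 4 + 41·t ≡ 8 (mod 53), i.e. 41·t ≡ 8 − 4 ≡ 4 (mod 53). Since 41^(−1) ≡ 22 (mod 53), t ≡ 22·4 ≡ 35 (mod 53). So x ≡ 4 + 41·35 = 1439 (mod 2173).
Unique solution in [0, 2173): x = 1439.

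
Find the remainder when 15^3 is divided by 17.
Use repeated squaring. Binary(3) = 11. Walk through the bits of the exponent 3 left-to-right: at each bit after the leading one, square the running value, then multiply by 15 if the bit is 1 (always reducing mod 17):
  bit 1 = 1 (leading): start with 15.
  bit 2 = 1: square 15^2 = 225 ≡ 4; bit is 1, so multiply 4·15 = 60 ≡ 9 (mod 17).
Final value: 15^3 ≡ 9 (mod 17).

Final answer: 9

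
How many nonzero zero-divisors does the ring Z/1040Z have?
Z/1040Z has 655 nonzero zero-divisors

In Z/1040Z each nonzero element is either a unit (gcd with 1040 is 1) or a zero-divisor (gcd > 1). The number of units is φ(1040): factorise 1040 = 2^4 · 5 · 13, so φ(1040) = (2^4 − 2^3) · (5 − 1) · (13 − 1) = 8 · 4 · 12 = 384. The nonzero elements number 1040 − 1 = 1039. Hence the nonzero zero-divisors number 1039 − 384 = 655.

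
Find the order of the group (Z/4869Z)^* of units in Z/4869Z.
|(Z/4869Z)^*| = 3240

(Z/4869Z)^* consists of the classes a with gcd(a, 4869) = 1, so its order is φ(4869). φ is multiplicative, with φ(p^e) = p^e − p^(e−1). Factorise 4869 = 3^2 · 541. Then
  φ(4869) = (3^2 − 3^1) · (541 − 1) = 6 · 540 = 3240.
Thus |(Z/4869Z)^*| = 3240.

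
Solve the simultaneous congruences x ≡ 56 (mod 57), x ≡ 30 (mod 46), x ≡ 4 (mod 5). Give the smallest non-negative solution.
x ≡ 8264 (mod 13110); the representative in [0, 13110) is 8264

The moduli 57, 46, 5 are pairwise coprime, so by the CRT there is a unique solution mod 57·46·5 = 13110.
Solve by successive substitution. Start with x ≡ 56 (mod 57).
  Combine with x ≡ 30 (mod 46): write x = 56 + 57·t and require 56 + 57·t ≡ 30 (mod 46), i.e. 57·t ≡ 30 − 56 ≡ 20 (mod 46). Since 57^(−1) ≡ 21 (mod 46) (57 ≡ 11 (mod 46)), t ≡ 21·20 ≡ 6 (mod 46). So x ≡ 56 + 57·6 = 398 (mod 2622).
  Combine with x ≡ 4 (mod 5): write x = 398 + 2622·t and require 398 + 2622·t ≡ 4 (mod 5), i.e. 2622·t ≡ 4 − 398 ≡ 1 (mod 5). Since 2622^(−1) ≡ 3 (mod 5) (2622 ≡ 2 (mod 5)), t ≡ 3·1 ≡ 3 (mod 5). So x ≡ 398 + 2622·3 = 8264 (mod 13110).
Unique solution in [0, 13110): x = 8264.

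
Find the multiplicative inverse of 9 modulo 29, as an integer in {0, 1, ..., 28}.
Apply the extended Euclidean algorithm to (29, 9), tracking rows (r, s, t) with s·29 + t·9 = r. Each division r_prev = q·r_cur + r_new produces the new row as (previous row) − q·(current row):
  row A: (29, 1, 0)   [1·29 + 0·9 = 29]
  row B: (9, 0, 1)   [0·29 + 1·9 = 9]
  29 = 3·9 + 2   → row C = row A − 3·row B = (2, 1, −3)   [check: 1·29 − 3·9 = 2]
  9 = 4·2 + 1   → row D = row B − 4·row C = (1, −4, 13)   [check: −4·29 + 13·9 = 1]
  2 = 2·1 + 0   → remainder 0, stop. gcd = 1 (last nonzero row D).
The gcd is 1, so 9 is invertible mod 29. The last nonzero row gives −4·29 + 13·9 = 1, so t = 13. So 9^(−1) ≡ 13 (mod 29). Verify: 9 · 13 = 117 ≡ 1 (mod 29). ✓

Final answer: 9^(−1) ≡ 13 (mod 29)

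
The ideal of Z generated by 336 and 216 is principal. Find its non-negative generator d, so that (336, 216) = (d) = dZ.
(336, 216) = (24); d = 24

In the PID Z, (a, b) is generated by gcd(a, b). Compute gcd(336, 216) with the extended Euclidean algorithm, tracking rows (r, s, t) with s·336 + t·216 = r:
  row A: (336, 1, 0)   [1·336 + 0·216 = 336]
  row B: (216, 0, 1)   [0·336 + 1·216 = 216]
  336 = 1·216 + 120   → row C = row A − 1·row B = (120, 1, −1)   [check: 1·336 − 1·216 = 120]
  216 = 1·120 + 96   → row D = row B − 1·row C = (96, −1, 2)   [check: −1·336 + 2·216 = 96]
  120 = 1·96 + 24   → row E = row C − 1·row D = (24, 2, −3)   [check: 2·336 − 3·216 = 24]
  96 = 4·24 + 0   → remainder 0, stop. gcd = 24 (last nonzero row E).
So gcd(336, 216) = 24, with Bézout identity 2·336 − 3·216 = 24. Containment (⊇): the Bézout identity exhibits 24 as an element of (336, 216), giving (24) ⊆ (336, 216). Containment (⊆): since 24 | 336 and 24 | 216 (336 = 24·14, 216 = 24·9), every Z-linear combination of 336 and 216 is divisible by 24, so (336, 216) ⊆ (24). Therefore (336, 216) = (24), d = 24.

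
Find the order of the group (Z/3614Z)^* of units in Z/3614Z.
|(Z/3614Z)^*| = 1656

(Z/3614Z)^* consists of the classes a with gcd(a, 3614) = 1, so its order is φ(3614). φ is multiplicative, with φ(p^e) = p^e − p^(e−1). Factorise 3614 = 2 · 13 · 139. Then
  φ(3614) = (2 − 1) · (13 − 1) · (139 − 1) = 1 · 12 · 138 = 1656.
Thus |(Z/3614Z)^*| = 1656.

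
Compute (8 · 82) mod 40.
Reduce the factors first: 82 ≡ 2 (mod 40), so 8 · 82 ≡ 8 · 2 (mod 40). 8 · 2 = 16. Dividing by 40: 16 = 0·40 + 16. So (8 · 82) mod 40 = 16.

Final answer: 16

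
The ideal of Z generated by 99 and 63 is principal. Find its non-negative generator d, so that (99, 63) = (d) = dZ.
In the PID Z, (a, b) is generated by gcd(a, b). Compute gcd(99, 63) with the extended Euclidean algorithm, tracking rows (r, s, t) with s·99 + t·63 = r:
  row A: (99, 1, 0)   [1·99 + 0·63 = 99]
  row B: (63, 0, 1)   [0·99 + 1·63 = 63]
  99 = 1·63 + 36   → row C = row A − 1·row B = (36, 1, −1)   [check: 1·99 − 1·63 = 36]
  63 = 1·36 + 27   → row D = row B − 1·row C = (27, −1, 2)   [check: −1·99 + 2·63 = 27]
  36 = 1·27 + 9   → row E = row C − 1·row D = (9, 2, −3)   [check: 2·99 − 3·63 = 9]
  27 = 3·9 + 0   → remainder 0, stop. gcd = 9 (last nonzero row E).
So gcd(99, 63) = 9, with Bézout identity 2·99 − 3·63 = 9. Containment (⊇): the Bézout identity exhibits 9 as an element of (99, 63), giving (9) ⊆ (99, 63). Containment (⊆): since 9 | 99 and 9 | 63 (99 = 9·11, 63 = 9·7), every Z-linear combination of 99 and 63 is divisible by 9, so (99, 63) ⊆ (9). Therefore (99, 63) = (9), d = 9.

Final answer: (99, 63) = (9); d = 9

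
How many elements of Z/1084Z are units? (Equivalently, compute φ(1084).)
An element a ∈ Z/1084Z is a unit iff gcd(a, 1084) = 1, so the number of units is φ(1084). φ is multiplicative, with φ(p^e) = p^e − p^(e−1). Factorise 1084 = 2^2 · 271. Then
  φ(1084) = (2^2 − 2^1) · (271 − 1) = 2 · 270 = 540.

Final answer: Z/1084Z has φ(1084) = 540 units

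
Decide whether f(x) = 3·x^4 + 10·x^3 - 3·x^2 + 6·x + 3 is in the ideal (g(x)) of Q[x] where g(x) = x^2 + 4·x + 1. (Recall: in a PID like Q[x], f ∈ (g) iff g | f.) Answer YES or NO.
In Q[x] the ideal (g) consists of all multiples of g, so f ∈ (g) iff g | f, i.e. iff the remainder of f on division by g is 0. Divide f by g (g is monic, so eliminate the leading term of the running remainder at each step):
  leading term 3·x^4: subtract (3·x^2)·g(x) = 3·x^4 + 12·x^3 + 3·x^2, leaving -2·x^3 - 6·x^2 + 6·x + 3
  leading term -2·x^3: subtract (-2·x)·g(x) = -2·x^3 - 8·x^2 - 2·x, leaving 2·x^2 + 8·x + 3
  leading term 2·x^2: subtract (2)·g(x) = 2·x^2 + 8·x + 2, leaving 1
The remainder r(x) = 1 ≠ 0 (and deg r < deg g), so g ∤ f, i.e. f ∉ (g).

Final answer: NO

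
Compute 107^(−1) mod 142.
Apply the extended Euclidean algorithm to (142, 107), tracking rows (r, s, t) with s·142 + t·107 = r. Each division r_prev = q·r_cur + r_new produces the new row as (previous row) − q·(current row):
  row A: (142, 1, 0)   [1·142 + 0·107 = 142]
  row B: (107, 0, 1)   [0·142 + 1·107 = 107]
  142 = 1·107 + 35   → row C = row A − 1·row B = (35, 1, −1)   [check: 1·142 − 1·107 = 35]
  107 = 3·35 + 2   → row D = row B − 3·row C = (2, −3, 4)   [check: −3·142 + 4·107 = 2]
  35 = 17·2 + 1   → row E = row C − 17·row D = (1, 52, −69)   [check: 52·142 − 69·107 = 1]
  2 = 2·1 + 0   → remainder 0, stop. gcd = 1 (last nonzero row E).
The gcd is 1, so 107 is invertible mod 142. The last nonzero row gives 52·142 − 69·107 = 1, so t = −69. So 107^(−1) ≡ −69 ≡ 73 (mod 142). Verify: 107 · 73 = 7811 ≡ 1 (mod 142). ✓

Final answer: 107^(−1) ≡ 73 (mod 142)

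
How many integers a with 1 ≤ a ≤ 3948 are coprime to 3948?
1104

The number of a ∈ {1, ..., 3948} with gcd(a, 3948) = 1 is by definition Euler's totient φ(3948). φ is multiplicative, with φ(p^e) = p^e − p^(e−1). Factorise 3948 = 2^2 · 3 · 7 · 47. Then
  φ(3948) = (2^2 − 2^1) · (3 − 1) · (7 − 1) · (47 − 1) = 2 · 2 · 6 · 46 = 1104.
So there are 1104 such integers.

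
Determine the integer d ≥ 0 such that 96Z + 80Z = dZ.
In the PID Z, (a, b) is generated by gcd(a, b). Compute gcd(96, 80) with the extended Euclidean algorithm, tracking rows (r, s, t) with s·96 + t·80 = r:
  row A: (96, 1, 0)   [1·96 + 0·80 = 96]
  row B: (80, 0, 1)   [0·96 + 1·80 = 80]
  96 = 1·80 + 16   → row C = row A − 1·row B = (16, 1, −1)   [check: 1·96 − 1·80 = 16]
  80 = 5·16 + 0   → remainder 0, stop. gcd = 16 (last nonzero row C).
So gcd(96, 80) = 16, with Bézout identity 1·96 − 1·80 = 16. Containment (⊇): the Bézout identity exhibits 16 as an element of (96, 80), giving (16) ⊆ (96, 80). Containment (⊆): since 16 | 96 and 16 | 80 (96 = 16·6, 80 = 16·5), every Z-linear combination of 96 and 80 is divisible by 16, so (96, 80) ⊆ (16). Therefore (96, 80) = (16), d = 16.

Final answer: (96, 80) = (16); d = 16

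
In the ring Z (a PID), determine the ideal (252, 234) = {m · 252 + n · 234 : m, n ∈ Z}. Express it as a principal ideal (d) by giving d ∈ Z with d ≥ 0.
(252, 234) = (18); d = 18

In the PID Z, (a, b) is generated by gcd(a, b). Compute gcd(252, 234) with the extended Euclidean algorithm, tracking rows (r, s, t) with s·252 + t·234 = r:
  row A: (252, 1, 0)   [1·252 + 0·234 = 252]
  row B: (234, 0, 1)   [0·252 + 1·234 = 234]
  252 = 1·234 + 18   → row C = row A − 1·row B = (18, 1, −1)   [check: 1·252 − 1·234 = 18]
  234 = 13·18 + 0   → remainder 0, stop. gcd = 18 (last nonzero row C).
So gcd(252, 234) = 18, with Bézout identity 1·252 − 1·234 = 18. Containment (⊇): the Bézout identity exhibits 18 as an element of (252, 234), giving (18) ⊆ (252, 234). Containment (⊆): since 18 | 252 and 18 | 234 (252 = 18·14, 234 = 18·13), every Z-linear combination of 252 and 234 is divisible by 18, so (252, 234) ⊆ (18). Therefore (252, 234) = (18), d = 18.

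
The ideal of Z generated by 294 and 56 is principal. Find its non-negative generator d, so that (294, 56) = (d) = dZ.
In the PID Z, (a, b) is generated by gcd(a, b). Compute gcd(294, 56) with the extended Euclidean algorithm, tracking rows (r, s, t) with s·294 + t·56 = r:
  row A: (294, 1, 0)   [1·294 + 0·56 = 294]
  row B: (56, 0, 1)   [0·294 + 1·56 = 56]
  294 = 5·56 + 14   → row C = row A − 5·row B = (14, 1, −5)   [check: 1·294 − 5·56 = 14]
  56 = 4·14 + 0   → remainder 0, stop. gcd = 14 (last nonzero row C).
So gcd(294, 56) = 14, with Bézout identity 1·294 − 5·56 = 14. Containment (⊇): the Bézout identity exhibits 14 as an element of (294, 56), giving (14) ⊆ (294, 56). Containment (⊆): since 14 | 294 and 14 | 56 (294 = 14·21, 56 = 14·4), every Z-linear combination of 294 and 56 is divisible by 14, so (294, 56) ⊆ (14). Therefore (294, 56) = (14), d = 14.

Final answer: (294, 56) = (14); d = 14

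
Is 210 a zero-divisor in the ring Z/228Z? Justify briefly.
YES

gcd(210, 228) = 6 > 1, so 210 is not a unit in Z/228Z. In Z/nZ every nonzero non-unit is a zero-divisor: explicitly, take b = 228/gcd = 38 ≠ 0 (mod 228); then 210·38 = 7980 = 35·228, i.e. 210·38 ≡ 0 (mod 228). So 210 is a zero-divisor.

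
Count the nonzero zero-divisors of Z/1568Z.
Z/1568Z has 895 nonzero zero-divisors

In Z/1568Z each nonzero element is either a unit (gcd with 1568 is 1) or a zero-divisor (gcd > 1). The number of units is φ(1568): factorise 1568 = 2^5 · 7^2, so φ(1568) = (2^5 − 2^4) · (7^2 − 7^1) = 16 · 42 = 672. The nonzero elements number 1568 − 1 = 1567. Hence the nonzero zero-divisors number 1567 − 672 = 895.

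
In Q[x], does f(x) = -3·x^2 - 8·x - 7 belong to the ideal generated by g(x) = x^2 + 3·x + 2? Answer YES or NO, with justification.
NO

In Q[x] the ideal (g) consists of all multiples of g, so f ∈ (g) iff g | f, i.e. iff the remainder of f on division by g is 0. Divide f by g (g is monic, so eliminate the leading term of the running remainder at each step):
  leading term -3·x^2: subtract (-3)·g(x) = -3·x^2 - 9·x - 6, leaving x - 1
The remainder r(x) = x - 1 ≠ 0 (and deg r < deg g), so g ∤ f, i.e. f ∉ (g).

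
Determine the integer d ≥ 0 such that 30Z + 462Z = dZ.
In the PID Z, (a, b) is generated by gcd(a, b). Compute gcd(462, 30) with the extended Euclidean algorithm, tracking rows (r, s, t) with s·462 + t·30 = r:
  row A: (462, 1, 0)   [1·462 + 0·30 = 462]
  row B: (30, 0, 1)   [0·462 + 1·30 = 30]
  462 = 15·30 + 12   → row C = row A − 15·row B = (12, 1, −15)   [check: 1·462 − 15·30 = 12]
  30 = 2·12 + 6   → row D = row B − 2·row C = (6, −2, 31)   [check: −2·462 + 31·30 = 6]
  12 = 2·6 + 0   → remainder 0, stop. gcd = 6 (last nonzero row D).
So gcd(30, 462) = 6, with Bézout identity −2·462 + 31·30 = 6. Containment (⊇): the Bézout identity exhibits 6 as an element of (30, 462), giving (6) ⊆ (30, 462). Containment (⊆): since 6 | 30 and 6 | 462 (30 = 6·5, 462 = 6·77), every Z-linear combination of 30 and 462 is divisible by 6, so (30, 462) ⊆ (6). Therefore (30, 462) = (6), d = 6.

Final answer: (30, 462) = (6); d = 6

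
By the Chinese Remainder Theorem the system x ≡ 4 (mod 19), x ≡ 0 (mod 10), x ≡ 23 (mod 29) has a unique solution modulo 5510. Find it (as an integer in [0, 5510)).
x ≡ 3880 (mod 5510); the representative in [0, 5510) is 3880

The moduli 19, 10, 29 are pairwise coprime, so by the CRT there is a unique solution mod 19·10·29 = 5510.
Solve by successive substitution. Start with x ≡ 4 (mod 19).
  Combine with x ≡ 0 (mod 10): write x = 4 + 19·t and require 4 + 19·t ≡ 0 (mod 10), i.e. 19·t ≡ 0 − 4 ≡ 6 (mod 10). Since 19^(−1) ≡ 9 (mod 10) (19 ≡ 9 (mod 10)), t ≡ 9·6 ≡ 4 (mod 10). So x ≡ 4 + 19·4 = 80 (mod 190).
  Combine with x ≡ 23 (mod 29): write x = 80 + 190·t and require 80 + 190·t ≡ 23 (mod 29), i.e. 190·t ≡ 23 − 80 ≡ 1 (mod 29). Since 190^(−1) ≡ 20 (mod 29) (190 ≡ 16 (mod 29)), t ≡ 20·1 ≡ 20 (mod 29). So x ≡ 80 + 190·20 = 3880 (mod 5510).
Unique solution in [0, 5510): x = 3880.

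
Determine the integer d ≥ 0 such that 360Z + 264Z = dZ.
In the PID Z, (a, b) is generated by gcd(a, b). Compute gcd(360, 264) with the extended Euclidean algorithm, tracking rows (r, s, t) with s·360 + t·264 = r:
  row A: (360, 1, 0)   [1·360 + 0·264 = 360]
  row B: (264, 0, 1)   [0·360 + 1·264 = 264]
  360 = 1·264 + 96   → row C = row A − 1·row B = (96, 1, −1)   [check: 1·360 − 1·264 = 96]
  264 = 2·96 + 72   → row D = row B − 2·row C = (72, −2, 3)   [check: −2·360 + 3·264 = 72]
  96 = 1·72 + 24   → row E = row C − 1·row D = (24, 3, −4)   [check: 3·360 − 4·264 = 24]
  72 = 3·24 + 0   → remainder 0, stop. gcd = 24 (last nonzero row E).
So gcd(360, 264) = 24, with Bézout identity 3·360 − 4·264 = 24. Containment (⊇): the Bézout identity exhibits 24 as an element of (360, 264), giving (24) ⊆ (360, 264). Containment (⊆): since 24 | 360 and 24 | 264 (360 = 24·15, 264 = 24·11), every Z-linear combination of 360 and 264 is divisible by 24, so (360, 264) ⊆ (24). Therefore (360, 264) = (24), d = 24.

Final answer: (360, 264) = (24); d = 24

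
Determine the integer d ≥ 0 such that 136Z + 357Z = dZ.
(136, 357) = (17); d = 17

In the PID Z, (a, b) is generated by gcd(a, b). Compute gcd(357, 136) with the extended Euclidean algorithm, tracking rows (r, s, t) with s·357 + t·136 = r:
  row A: (357, 1, 0)   [1·357 + 0·136 = 357]
  row B: (136, 0, 1)   [0·357 + 1·136 = 136]
  357 = 2·136 + 85   → row C = row A − 2·row B = (85, 1, −2)   [check: 1·357 − 2·136 = 85]
  136 = 1·85 + 51   → row D = row B − 1·row C = (51, −1, 3)   [check: −1·357 + 3·136 = 51]
  85 = 1·51 + 34   → row E = row C − 1·row D = (34, 2, −5)   [check: 2·357 − 5·136 = 34]
  51 = 1·34 + 17   → row F = row D − 1·row E = (17, −3, 8)   [check: −3·357 + 8·136 = 17]
  34 = 2·17 + 0   → remainder 0, stop. gcd = 17 (last nonzero row F).
So gcd(136, 357) = 17, with Bézout identity −3·357 + 8·136 = 17. Containment (⊇): the Bézout identity exhibits 17 as an element of (136, 357), giving (17) ⊆ (136, 357). Containment (⊆): since 17 | 136 and 17 | 357 (136 = 17·8, 357 = 17·21), every Z-linear combination of 136 and 357 is divisible by 17, so (136, 357) ⊆ (17). Therefore (136, 357) = (17), d = 17.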